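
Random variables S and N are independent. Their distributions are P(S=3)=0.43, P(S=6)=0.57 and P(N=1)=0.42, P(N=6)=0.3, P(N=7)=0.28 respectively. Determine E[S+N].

E[S+N] = Σ_s Σ_n (s+n) · P(S=s)P(N=n)
 = 4·0.1806 + 9·0.129 + 10·0.1204 + 7·0.2394 + 12·0.171 + 13·0.1596
 = 0.7224 + 1.161 + 1.204 + 1.6758 + 2.052 + 2.0748
 = 8.89

8.89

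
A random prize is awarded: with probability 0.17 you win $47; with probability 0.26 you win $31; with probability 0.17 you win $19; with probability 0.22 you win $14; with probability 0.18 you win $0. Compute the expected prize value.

22.36

E[payout] = 47·0.17 + 31·0.26 + 19·0.17 + 14·0.22 + 0·0.18
 = 7.99 + 8.06 + 3.23 + 3.08 + 0
 = 22.36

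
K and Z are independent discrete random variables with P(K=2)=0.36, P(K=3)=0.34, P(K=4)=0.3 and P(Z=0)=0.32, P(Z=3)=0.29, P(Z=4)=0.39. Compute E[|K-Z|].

E[|K-Z|] = Σ_k Σ_z |k-z| · P(K=k)P(Z=z)
 = 2·0.1152 + 1·0.1044 + 2·0.1404 + 3·0.1088 + 0·0.0986 + 1·0.1326 + 4·0.096 + 1·0.087 + 0·0.117
 = 0.2304 + 0.1044 + 0.2808 + 0.3264 + 0 + 0.1326 + 0.384 + 0.087 + 0
 = 1.5456

1.5456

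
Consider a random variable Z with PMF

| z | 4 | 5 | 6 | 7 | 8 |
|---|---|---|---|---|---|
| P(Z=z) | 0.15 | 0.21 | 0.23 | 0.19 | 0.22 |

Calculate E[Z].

6.12

E[Z] = Σ z·P(Z=z)
 = 4·0.15 + 5·0.21 + 6·0.23 + 7·0.19 + 8·0.22
 = 0.6 + 1.05 + 1.38 + 1.33 + 1.76
 = 6.12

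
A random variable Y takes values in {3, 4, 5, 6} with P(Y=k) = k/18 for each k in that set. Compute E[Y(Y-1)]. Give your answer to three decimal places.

19.222

E[Y(Y-1)] = Σ y(y-1)·P(Y=y)
 = 6·1/6 + 12·2/9 + 20·5/18 + 30·1/3
 = 1 + 8/3 + 50/9 + 10
 = 173/9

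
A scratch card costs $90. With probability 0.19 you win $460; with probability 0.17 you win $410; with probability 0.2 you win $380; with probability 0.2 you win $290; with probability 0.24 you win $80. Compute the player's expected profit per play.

220.3

E[payout] = 460·0.19 + 410·0.17 + 380·0.2 + 290·0.2 + 80·0.24
 = 87.4 + 69.7 + 76 + 58 + 19.2
 = 310.3
Net = 310.3 - 90 = 220.3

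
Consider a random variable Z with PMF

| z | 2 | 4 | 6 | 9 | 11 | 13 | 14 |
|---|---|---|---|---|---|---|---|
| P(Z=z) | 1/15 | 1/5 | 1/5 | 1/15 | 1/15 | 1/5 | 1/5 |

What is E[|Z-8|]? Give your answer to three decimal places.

4.067

E[|Z-8|] = Σ |z-8|·P(Z=z)
 = 6·1/15 + 4·1/5 + 2·1/5 + 1·1/15 + 3·1/15 + 5·1/5 + 6·1/5
 = 2/5 + 4/5 + 2/5 + 1/15 + 1/5 + 1 + 6/5
 = 61/15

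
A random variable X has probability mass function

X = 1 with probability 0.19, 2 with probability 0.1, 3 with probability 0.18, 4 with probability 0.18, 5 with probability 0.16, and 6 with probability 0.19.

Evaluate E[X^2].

15.93

E[X^2] = Σ x^2·P(X=x)
 = 1·0.19 + 4·0.1 + 9·0.18 + 16·0.18 + 25·0.16 + 36·0.19
 = 0.19 + 0.4 + 1.62 + 2.88 + 4 + 6.84
 = 15.93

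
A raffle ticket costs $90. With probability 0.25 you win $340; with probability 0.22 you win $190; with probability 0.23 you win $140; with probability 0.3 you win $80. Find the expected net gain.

93

E[payout] = 340·0.25 + 190·0.22 + 140·0.23 + 80·0.3
 = 85 + 41.8 + 32.2 + 24
 = 183
Net = 183 - 90 = 93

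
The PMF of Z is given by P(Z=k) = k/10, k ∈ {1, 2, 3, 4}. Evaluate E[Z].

E[Z] = Σ z·P(Z=z)
 = 1·1/10 + 2·1/5 + 3·3/10 + 4·2/5
 = 1/10 + 2/5 + 9/10 + 8/5
 = 3

3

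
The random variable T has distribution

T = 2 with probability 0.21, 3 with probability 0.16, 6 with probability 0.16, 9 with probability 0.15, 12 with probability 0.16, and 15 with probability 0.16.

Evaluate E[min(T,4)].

E[min(T,4)] = Σ min(t,4)·P(T=t)
 = 2·0.21 + 3·0.16 + 4·0.16 + 4·0.15 + 4·0.16 + 4·0.16
 = 0.42 + 0.48 + 0.64 + 0.6 + 0.64 + 0.64
 = 3.42

3.42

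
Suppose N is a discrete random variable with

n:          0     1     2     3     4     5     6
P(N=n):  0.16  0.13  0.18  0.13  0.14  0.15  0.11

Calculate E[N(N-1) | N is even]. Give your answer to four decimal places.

P(N is even) = 0.16 + 0.18 + 0.14 + 0.11 = 0.59.
E[N(N-1) | N is even] = [0·0.16 + 2·0.18 + 12·0.14 + 30·0.11] / 0.59
 = 5.34 / 0.59
 = 534/59

9.0508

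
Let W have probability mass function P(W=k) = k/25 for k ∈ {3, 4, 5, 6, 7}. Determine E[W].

E[W] = Σ w·P(W=w)
 = 3·3/25 + 4·4/25 + 5·1/5 + 6·6/25 + 7·7/25
 = 9/25 + 16/25 + 1 + 36/25 + 49/25
 = 27/5

5.4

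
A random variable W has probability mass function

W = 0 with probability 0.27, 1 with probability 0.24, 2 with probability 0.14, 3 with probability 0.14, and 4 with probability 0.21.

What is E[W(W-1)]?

3.64

E[W(W-1)] = Σ w(w-1)·P(W=w)
 = 0·0.27 + 0·0.24 + 2·0.14 + 6·0.14 + 12·0.21
 = 0 + 0 + 0.28 + 0.84 + 2.52
 = 3.64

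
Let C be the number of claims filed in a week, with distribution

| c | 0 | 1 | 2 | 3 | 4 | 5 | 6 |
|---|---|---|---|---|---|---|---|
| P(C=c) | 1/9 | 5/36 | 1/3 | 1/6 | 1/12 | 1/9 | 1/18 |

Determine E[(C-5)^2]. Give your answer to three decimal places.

E[(C-5)^2] = Σ (c-5)^2·P(C=c)
 = 25·1/9 + 16·5/36 + 9·1/3 + 4·1/6 + 1·1/12 + 0·1/9 + 1·1/18
 = 25/9 + 20/9 + 3 + 2/3 + 1/12 + 0 + 1/18
 = 317/36

8.806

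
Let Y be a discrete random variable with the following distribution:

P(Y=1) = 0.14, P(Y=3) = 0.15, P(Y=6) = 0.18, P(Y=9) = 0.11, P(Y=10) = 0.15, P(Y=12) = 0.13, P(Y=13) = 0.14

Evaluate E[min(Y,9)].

6.44

E[min(Y,9)] = Σ min(y,9)·P(Y=y)
 = 1·0.14 + 3·0.15 + 6·0.18 + 9·0.11 + 9·0.15 + 9·0.13 + 9·0.14
 = 0.14 + 0.45 + 1.08 + 0.99 + 1.35 + 1.17 + 1.26
 = 6.44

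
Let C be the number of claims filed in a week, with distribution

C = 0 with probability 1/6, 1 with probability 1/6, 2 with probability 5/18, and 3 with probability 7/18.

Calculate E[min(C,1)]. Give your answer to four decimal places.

0.8333

E[min(C,1)] = Σ min(c,1)·P(C=c)
 = 0·1/6 + 1·1/6 + 1·5/18 + 1·7/18
 = 0 + 1/6 + 5/18 + 7/18
 = 5/6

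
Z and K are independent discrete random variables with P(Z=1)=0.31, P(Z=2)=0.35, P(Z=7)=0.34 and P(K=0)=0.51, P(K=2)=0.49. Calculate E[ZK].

E[ZK] = Σ_z Σ_k zk · P(Z=z)P(K=k)
 = 0·0.1581 + 2·0.1519 + 0·0.1785 + 4·0.1715 + 0·0.1734 + 14·0.1666
 = 0 + 0.3038 + 0 + 0.686 + 0 + 2.3324
 = 3.3222

3.3222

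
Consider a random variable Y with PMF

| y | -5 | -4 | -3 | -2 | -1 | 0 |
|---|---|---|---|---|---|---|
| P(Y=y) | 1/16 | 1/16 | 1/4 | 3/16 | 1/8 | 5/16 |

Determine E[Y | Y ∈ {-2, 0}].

-0.75

P(Y ∈ {-2, 0}) = 3/16 + 5/16 = 1/2.
E[Y | Y ∈ {-2, 0}] = [(-2)·3/16 + 0·5/16] / (1/2)
 = -3/8 / (1/2)
 = -3/4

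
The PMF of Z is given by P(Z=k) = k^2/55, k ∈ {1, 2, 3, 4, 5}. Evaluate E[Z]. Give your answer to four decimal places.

E[Z] = Σ z·P(Z=z)
 = 1·1/55 + 2·4/55 + 3·9/55 + 4·16/55 + 5·5/11
 = 1/55 + 8/55 + 27/55 + 64/55 + 25/11
 = 45/11

4.0909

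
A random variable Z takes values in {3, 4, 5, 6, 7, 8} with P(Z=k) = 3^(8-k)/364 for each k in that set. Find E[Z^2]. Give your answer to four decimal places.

12.8929

E[Z^2] = Σ z^2·P(Z=z)
 = 9·243/364 + 16·81/364 + 25·27/364 + 36·9/364 + 49·3/364 + 64·1/364
 = 2187/364 + 324/91 + 675/364 + 81/91 + 21/52 + 16/91
 = 361/28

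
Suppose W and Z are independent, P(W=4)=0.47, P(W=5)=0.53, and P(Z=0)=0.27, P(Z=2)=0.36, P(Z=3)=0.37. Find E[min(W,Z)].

E[min(W,Z)] = Σ_w Σ_z min(w,z) · P(W=w)P(Z=z)
 = 0·0.1269 + 2·0.1692 + 3·0.1739 + 0·0.1431 + 2·0.1908 + 3·0.1961
 = 0 + 0.3384 + 0.5217 + 0 + 0.3816 + 0.5883
 = 1.83

1.83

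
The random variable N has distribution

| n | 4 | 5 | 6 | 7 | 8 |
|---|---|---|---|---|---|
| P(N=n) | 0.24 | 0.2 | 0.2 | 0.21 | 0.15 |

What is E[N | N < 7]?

P(N < 7) = 0.24 + 0.2 + 0.2 = 0.64.
E[N | N < 7] = [4·0.24 + 5·0.2 + 6·0.2] / 0.64
 = 3.16 / 0.64
 = 79/16

4.9375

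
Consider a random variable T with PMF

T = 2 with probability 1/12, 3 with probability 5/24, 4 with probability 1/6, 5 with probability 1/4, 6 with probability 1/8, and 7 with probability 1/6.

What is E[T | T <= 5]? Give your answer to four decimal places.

3.8235

P(T <= 5) = 1/12 + 5/24 + 1/6 + 1/4 = 17/24.
E[T | T <= 5] = [2·1/12 + 3·5/24 + 4·1/6 + 5·1/4] / (17/24)
 = 65/24 / (17/24)
 = 65/17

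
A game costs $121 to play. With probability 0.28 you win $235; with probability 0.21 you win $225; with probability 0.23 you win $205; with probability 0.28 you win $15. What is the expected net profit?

43.4

E[payout] = 235·0.28 + 225·0.21 + 205·0.23 + 15·0.28
 = 65.8 + 47.25 + 47.15 + 4.2
 = 164.4
Net = 164.4 - 121 = 43.4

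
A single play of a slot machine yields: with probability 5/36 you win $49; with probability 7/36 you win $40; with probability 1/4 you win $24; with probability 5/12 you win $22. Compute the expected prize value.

29.75

E[payout] = 49·5/36 + 40·7/36 + 24·1/4 + 22·5/12
 = 245/36 + 70/9 + 6 + 55/6
 = 119/4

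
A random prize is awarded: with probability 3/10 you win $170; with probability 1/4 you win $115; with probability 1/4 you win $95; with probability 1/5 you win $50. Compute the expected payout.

E[payout] = 170·3/10 + 115·1/4 + 95·1/4 + 50·1/5
 = 51 + 115/4 + 95/4 + 10
 = 227/2

113.5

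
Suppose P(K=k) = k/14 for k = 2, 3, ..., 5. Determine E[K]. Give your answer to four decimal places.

E[K] = Σ k·P(K=k)
 = 2·1/7 + 3·3/14 + 4·2/7 + 5·5/14
 = 2/7 + 9/14 + 8/7 + 25/14
 = 27/7

3.8571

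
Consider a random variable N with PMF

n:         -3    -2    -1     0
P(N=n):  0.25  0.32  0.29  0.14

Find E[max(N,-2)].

-1.43

E[max(N,-2)] = Σ max(n,-2)·P(N=n)
 = (-2)·0.25 + (-2)·0.32 + (-1)·0.29 + 0·0.14
 = (-0.5) + (-0.64) + (-0.29) + 0
 = -1.43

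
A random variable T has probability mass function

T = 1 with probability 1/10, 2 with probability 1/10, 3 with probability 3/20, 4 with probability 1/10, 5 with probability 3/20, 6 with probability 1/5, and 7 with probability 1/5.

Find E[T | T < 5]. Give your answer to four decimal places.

P(T < 5) = 1/10 + 1/10 + 3/20 + 1/10 = 9/20.
E[T | T < 5] = [1·1/10 + 2·1/10 + 3·3/20 + 4·1/10] / (9/20)
 = 23/20 / (9/20)
 = 23/9

2.5556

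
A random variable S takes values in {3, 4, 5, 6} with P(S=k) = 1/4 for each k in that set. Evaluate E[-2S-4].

E[-2S-4] = Σ (-2s-4)·P(S=s)
 = (-10)·1/4 + (-12)·1/4 + (-14)·1/4 + (-16)·1/4
 = (-5/2) + (-3) + (-7/2) + (-4)
 = -13

-13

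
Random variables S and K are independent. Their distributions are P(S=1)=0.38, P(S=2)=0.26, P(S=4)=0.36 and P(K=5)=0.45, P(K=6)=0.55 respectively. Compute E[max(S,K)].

5.55

E[max(S,K)] = Σ_s Σ_k max(s,k) · P(S=s)P(K=k)
 = 5·0.171 + 6·0.209 + 5·0.117 + 6·0.143 + 5·0.162 + 6·0.198
 = 0.855 + 1.254 + 0.585 + 0.858 + 0.81 + 1.188
 = 5.55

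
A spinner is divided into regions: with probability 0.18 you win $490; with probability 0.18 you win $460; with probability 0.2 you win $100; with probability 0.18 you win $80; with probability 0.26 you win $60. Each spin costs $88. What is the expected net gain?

E[payout] = 490·0.18 + 460·0.18 + 100·0.2 + 80·0.18 + 60·0.26
 = 88.2 + 82.8 + 20 + 14.4 + 15.6
 = 221
Net = 221 - 88 = 133

133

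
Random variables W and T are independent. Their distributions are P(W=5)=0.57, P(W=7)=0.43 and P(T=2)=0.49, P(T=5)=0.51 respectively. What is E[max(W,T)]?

E[max(W,T)] = Σ_w Σ_t max(w,t) · P(W=w)P(T=t)
 = 5·0.2793 + 5·0.2907 + 7·0.2107 + 7·0.2193
 = 1.3965 + 1.4535 + 1.4749 + 1.5351
 = 5.86

5.86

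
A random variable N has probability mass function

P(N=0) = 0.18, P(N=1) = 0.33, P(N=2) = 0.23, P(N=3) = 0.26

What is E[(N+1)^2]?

7.73

E[(N+1)^2] = Σ (n+1)^2·P(N=n)
 = 1·0.18 + 4·0.33 + 9·0.23 + 16·0.26
 = 0.18 + 1.32 + 2.07 + 4.16
 = 7.73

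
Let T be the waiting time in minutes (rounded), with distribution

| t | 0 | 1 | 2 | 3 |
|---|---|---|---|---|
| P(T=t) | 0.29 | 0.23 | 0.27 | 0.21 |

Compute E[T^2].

3.2

E[T^2] = Σ t^2·P(T=t)
 = 0·0.29 + 1·0.23 + 4·0.27 + 9·0.21
 = 0 + 0.23 + 1.08 + 1.89
 = 3.2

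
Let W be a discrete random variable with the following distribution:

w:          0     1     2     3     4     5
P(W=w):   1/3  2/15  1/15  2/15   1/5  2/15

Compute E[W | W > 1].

P(W > 1) = 1/15 + 2/15 + 1/5 + 2/15 = 8/15.
E[W | W > 1] = [2·1/15 + 3·2/15 + 4·1/5 + 5·2/15] / (8/15)
 = 2 / (8/15)
 = 15/4

3.75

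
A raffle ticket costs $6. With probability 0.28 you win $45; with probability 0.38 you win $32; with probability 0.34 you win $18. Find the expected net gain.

E[payout] = 45·0.28 + 32·0.38 + 18·0.34
 = 12.6 + 12.16 + 6.12
 = 30.88
Net = 30.88 - 6 = 24.88

24.88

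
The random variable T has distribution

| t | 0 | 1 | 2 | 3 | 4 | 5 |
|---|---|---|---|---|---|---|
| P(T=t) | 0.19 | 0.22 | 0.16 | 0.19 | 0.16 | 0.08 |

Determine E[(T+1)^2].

12.43

E[(T+1)^2] = Σ (t+1)^2·P(T=t)
 = 1·0.19 + 4·0.22 + 9·0.16 + 16·0.19 + 25·0.16 + 36·0.08
 = 0.19 + 0.88 + 1.44 + 3.04 + 4 + 2.88
 = 12.43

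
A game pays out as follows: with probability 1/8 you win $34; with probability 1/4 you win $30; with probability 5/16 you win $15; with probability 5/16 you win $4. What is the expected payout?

17.6875

E[payout] = 34·1/8 + 30·1/4 + 15·5/16 + 4·5/16
 = 17/4 + 15/2 + 75/16 + 5/4
 = 283/16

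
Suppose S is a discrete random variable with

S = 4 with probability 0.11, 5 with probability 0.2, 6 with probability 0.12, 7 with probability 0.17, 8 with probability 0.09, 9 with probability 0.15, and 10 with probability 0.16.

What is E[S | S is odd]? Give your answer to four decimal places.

P(S is odd) = 0.2 + 0.17 + 0.15 = 0.52.
E[S | S is odd] = [5·0.2 + 7·0.17 + 9·0.15] / 0.52
 = 3.54 / 0.52
 = 177/26

6.8077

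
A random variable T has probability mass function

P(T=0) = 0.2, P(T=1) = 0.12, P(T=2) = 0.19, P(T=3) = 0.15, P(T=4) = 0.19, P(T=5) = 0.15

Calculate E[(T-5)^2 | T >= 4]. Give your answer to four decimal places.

0.5588

P(T >= 4) = 0.19 + 0.15 = 0.34.
E[(T-5)^2 | T >= 4] = [1·0.19 + 0·0.15] / 0.34
 = 0.19 / 0.34
 = 19/34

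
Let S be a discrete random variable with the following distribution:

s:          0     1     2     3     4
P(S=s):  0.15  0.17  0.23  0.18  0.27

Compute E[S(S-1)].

E[S(S-1)] = Σ s(s-1)·P(S=s)
 = 0·0.15 + 0·0.17 + 2·0.23 + 6·0.18 + 12·0.27
 = 0 + 0 + 0.46 + 1.08 + 3.24
 = 4.78

4.78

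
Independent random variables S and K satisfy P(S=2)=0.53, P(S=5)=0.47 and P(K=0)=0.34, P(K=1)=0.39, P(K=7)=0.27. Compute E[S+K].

E[S+K] = Σ_s Σ_k (s+k) · P(S=s)P(K=k)
 = 2·0.1802 + 3·0.2067 + 9·0.1431 + 5·0.1598 + 6·0.1833 + 12·0.1269
 = 0.3604 + 0.6201 + 1.2879 + 0.799 + 1.0998 + 1.5228
 = 5.69

5.69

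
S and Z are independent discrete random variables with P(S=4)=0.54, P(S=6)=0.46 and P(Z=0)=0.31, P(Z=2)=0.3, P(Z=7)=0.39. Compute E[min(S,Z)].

E[min(S,Z)] = Σ_s Σ_z min(s,z) · P(S=s)P(Z=z)
 = 0·0.1674 + 2·0.162 + 4·0.2106 + 0·0.1426 + 2·0.138 + 6·0.1794
 = 0 + 0.324 + 0.8424 + 0 + 0.276 + 1.0764
 = 2.5188

2.5188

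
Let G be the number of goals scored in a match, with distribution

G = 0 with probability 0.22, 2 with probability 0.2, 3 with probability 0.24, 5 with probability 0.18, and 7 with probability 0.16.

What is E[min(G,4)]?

2.48

E[min(G,4)] = Σ min(g,4)·P(G=g)
 = 0·0.22 + 2·0.2 + 3·0.24 + 4·0.18 + 4·0.16
 = 0 + 0.4 + 0.72 + 0.72 + 0.64
 = 2.48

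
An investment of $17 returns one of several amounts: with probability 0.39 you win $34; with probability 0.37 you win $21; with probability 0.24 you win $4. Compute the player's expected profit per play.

4.99

E[payout] = 34·0.39 + 21·0.37 + 4·0.24
 = 13.26 + 7.77 + 0.96
 = 21.99
Net = 21.99 - 17 = 4.99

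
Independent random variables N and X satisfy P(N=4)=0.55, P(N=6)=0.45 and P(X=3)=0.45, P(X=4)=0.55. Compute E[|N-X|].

1.35

E[|N-X|] = Σ_n Σ_x |n-x| · P(N=n)P(X=x)
 = 1·0.2475 + 0·0.3025 + 3·0.2025 + 2·0.2475
 = 0.2475 + 0 + 0.6075 + 0.495
 = 1.35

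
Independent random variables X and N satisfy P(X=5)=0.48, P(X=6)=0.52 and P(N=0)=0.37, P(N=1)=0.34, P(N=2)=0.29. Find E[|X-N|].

4.6

E[|X-N|] = Σ_x Σ_n |x-n| · P(X=x)P(N=n)
 = 5·0.1776 + 4·0.1632 + 3·0.1392 + 6·0.1924 + 5·0.1768 + 4·0.1508
 = 0.888 + 0.6528 + 0.4176 + 1.1544 + 0.884 + 0.6032
 = 4.6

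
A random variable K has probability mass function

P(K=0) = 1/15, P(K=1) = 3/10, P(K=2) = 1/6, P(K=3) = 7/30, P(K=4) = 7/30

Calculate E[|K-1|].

E[|K-1|] = Σ |k-1|·P(K=k)
 = 1·1/15 + 0·3/10 + 1·1/6 + 2·7/30 + 3·7/30
 = 1/15 + 0 + 1/6 + 7/15 + 7/10
 = 7/5

1.4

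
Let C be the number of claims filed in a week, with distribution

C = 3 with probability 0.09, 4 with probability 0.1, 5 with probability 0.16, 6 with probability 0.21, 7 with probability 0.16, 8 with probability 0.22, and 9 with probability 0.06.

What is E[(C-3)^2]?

12.85

E[(C-3)^2] = Σ (c-3)^2·P(C=c)
 = 0·0.09 + 1·0.1 + 4·0.16 + 9·0.21 + 16·0.16 + 25·0.22 + 36·0.06
 = 0 + 0.1 + 0.64 + 1.89 + 2.56 + 5.5 + 2.16
 = 12.85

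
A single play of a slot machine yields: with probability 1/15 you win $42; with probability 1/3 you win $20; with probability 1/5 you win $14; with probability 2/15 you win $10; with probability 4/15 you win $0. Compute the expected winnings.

E[payout] = 42·1/15 + 20·1/3 + 14·1/5 + 10·2/15 + 0·4/15
 = 14/5 + 20/3 + 14/5 + 4/3 + 0
 = 68/5

13.6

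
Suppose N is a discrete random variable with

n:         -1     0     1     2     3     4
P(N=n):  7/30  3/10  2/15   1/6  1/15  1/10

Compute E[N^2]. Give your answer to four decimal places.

3.2333

E[N^2] = Σ n^2·P(N=n)
 = 1·7/30 + 0·3/10 + 1·2/15 + 4·1/6 + 9·1/15 + 16·1/10
 = 7/30 + 0 + 2/15 + 2/3 + 3/5 + 8/5
 = 97/30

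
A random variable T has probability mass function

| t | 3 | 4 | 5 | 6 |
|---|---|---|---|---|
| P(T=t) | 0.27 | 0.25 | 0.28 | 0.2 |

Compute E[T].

4.41

E[T] = Σ t·P(T=t)
 = 3·0.27 + 4·0.25 + 5·0.28 + 6·0.2
 = 0.81 + 1 + 1.4 + 1.2
 = 4.41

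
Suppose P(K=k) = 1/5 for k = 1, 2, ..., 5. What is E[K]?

E[K] = Σ k·P(K=k)
 = 1·1/5 + 2·1/5 + 3·1/5 + 4·1/5 + 5·1/5
 = 1/5 + 2/5 + 3/5 + 4/5 + 1
 = 3

3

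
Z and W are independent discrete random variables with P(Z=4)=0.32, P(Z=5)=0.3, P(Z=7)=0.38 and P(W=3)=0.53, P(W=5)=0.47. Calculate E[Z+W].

E[Z+W] = Σ_z Σ_w (z+w) · P(Z=z)P(W=w)
 = 7·0.1696 + 9·0.1504 + 8·0.159 + 10·0.141 + 10·0.2014 + 12·0.1786
 = 1.1872 + 1.3536 + 1.272 + 1.41 + 2.014 + 2.1432
 = 9.38

9.38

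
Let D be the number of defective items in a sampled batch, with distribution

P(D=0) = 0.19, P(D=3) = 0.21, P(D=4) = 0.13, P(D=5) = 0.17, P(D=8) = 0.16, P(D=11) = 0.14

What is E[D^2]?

E[D^2] = Σ d^2·P(D=d)
 = 0·0.19 + 9·0.21 + 16·0.13 + 25·0.17 + 64·0.16 + 121·0.14
 = 0 + 1.89 + 2.08 + 4.25 + 10.24 + 16.94
 = 35.4

35.4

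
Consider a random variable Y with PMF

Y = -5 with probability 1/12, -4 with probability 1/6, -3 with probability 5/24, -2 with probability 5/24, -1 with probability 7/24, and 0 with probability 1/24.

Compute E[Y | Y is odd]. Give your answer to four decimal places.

-2.2857

P(Y is odd) = 1/12 + 5/24 + 7/24 = 7/12.
E[Y | Y is odd] = [(-5)·1/12 + (-3)·5/24 + (-1)·7/24] / (7/12)
 = -4/3 / (7/12)
 = -16/7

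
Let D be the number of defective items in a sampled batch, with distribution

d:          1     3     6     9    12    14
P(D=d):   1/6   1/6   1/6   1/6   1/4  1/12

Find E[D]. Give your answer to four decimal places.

E[D] = Σ d·P(D=d)
 = 1·1/6 + 3·1/6 + 6·1/6 + 9·1/6 + 12·1/4 + 14·1/12
 = 1/6 + 1/2 + 1 + 3/2 + 3 + 7/6
 = 22/3

7.3333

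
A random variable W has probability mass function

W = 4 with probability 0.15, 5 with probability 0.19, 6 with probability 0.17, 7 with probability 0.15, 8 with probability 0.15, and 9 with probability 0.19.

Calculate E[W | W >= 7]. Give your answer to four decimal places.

8.0816

P(W >= 7) = 0.15 + 0.15 + 0.19 = 0.49.
E[W | W >= 7] = [7·0.15 + 8·0.15 + 9·0.19] / 0.49
 = 3.96 / 0.49
 = 396/49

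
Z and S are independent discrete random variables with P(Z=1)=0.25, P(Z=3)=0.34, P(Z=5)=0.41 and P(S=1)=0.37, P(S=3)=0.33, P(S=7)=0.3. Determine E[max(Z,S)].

4.589

E[max(Z,S)] = Σ_z Σ_s max(z,s) · P(Z=z)P(S=s)
 = 1·0.0925 + 3·0.0825 + 7·0.075 + 3·0.1258 + 3·0.1122 + 7·0.102 + 5·0.1517 + 5·0.1353 + 7·0.123
 = 0.0925 + 0.2475 + 0.525 + 0.3774 + 0.3366 + 0.714 + 0.7585 + 0.6765 + 0.861
 = 4.589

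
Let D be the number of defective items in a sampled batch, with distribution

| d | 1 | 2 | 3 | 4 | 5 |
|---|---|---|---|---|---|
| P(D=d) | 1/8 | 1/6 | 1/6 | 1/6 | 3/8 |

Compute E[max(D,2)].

E[max(D,2)] = Σ max(d,2)·P(D=d)
 = 2·1/8 + 2·1/6 + 3·1/6 + 4·1/6 + 5·3/8
 = 1/4 + 1/3 + 1/2 + 2/3 + 15/8
 = 29/8

3.625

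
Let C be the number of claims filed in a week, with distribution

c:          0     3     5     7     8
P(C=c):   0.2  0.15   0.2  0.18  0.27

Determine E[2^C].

99.96

E[2^C] = Σ 2^c·P(C=c)
 = 1·0.2 + 8·0.15 + 32·0.2 + 128·0.18 + 256·0.27
 = 0.2 + 1.2 + 6.4 + 23.04 + 69.12
 = 99.96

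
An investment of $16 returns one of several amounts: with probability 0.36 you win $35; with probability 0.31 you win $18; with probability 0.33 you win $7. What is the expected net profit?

E[payout] = 35·0.36 + 18·0.31 + 7·0.33
 = 12.6 + 5.58 + 2.31
 = 20.49
Net = 20.49 - 16 = 4.49

4.49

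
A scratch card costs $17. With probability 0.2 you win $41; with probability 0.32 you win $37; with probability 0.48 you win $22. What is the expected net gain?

13.6

E[payout] = 41·0.2 + 37·0.32 + 22·0.48
 = 8.2 + 11.84 + 10.56
 = 30.6
Net = 30.6 - 17 = 13.6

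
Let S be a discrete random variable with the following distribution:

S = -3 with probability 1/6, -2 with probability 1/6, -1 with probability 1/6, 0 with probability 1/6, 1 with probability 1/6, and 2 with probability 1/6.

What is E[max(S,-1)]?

0

E[max(S,-1)] = Σ max(s,-1)·P(S=s)
 = (-1)·1/6 + (-1)·1/6 + (-1)·1/6 + 0·1/6 + 1·1/6 + 2·1/6
 = (-1/6) + (-1/6) + (-1/6) + 0 + 1/6 + 1/3
 = 0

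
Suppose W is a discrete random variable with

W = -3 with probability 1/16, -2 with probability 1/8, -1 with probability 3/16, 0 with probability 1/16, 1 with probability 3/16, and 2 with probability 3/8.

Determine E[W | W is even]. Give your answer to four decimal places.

0.8889

P(W is even) = 1/8 + 1/16 + 3/8 = 9/16.
E[W | W is even] = [(-2)·1/8 + 0·1/16 + 2·3/8] / (9/16)
 = 1/2 / (9/16)
 = 8/9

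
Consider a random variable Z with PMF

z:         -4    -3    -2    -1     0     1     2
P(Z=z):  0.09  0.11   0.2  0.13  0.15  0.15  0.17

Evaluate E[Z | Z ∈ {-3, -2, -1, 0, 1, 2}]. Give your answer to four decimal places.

-0.4066

P(Z ∈ {-3, -2, -1, 0, 1, 2}) = 0.11 + 0.2 + 0.13 + 0.15 + 0.15 + 0.17 = 0.91.
E[Z | Z ∈ {-3, -2, -1, 0, 1, 2}] = [(-3)·0.11 + (-2)·0.2 + (-1)·0.13 + 0·0.15 + 1·0.15 + 2·0.17] / 0.91
 = -0.37 / 0.91
 = -37/91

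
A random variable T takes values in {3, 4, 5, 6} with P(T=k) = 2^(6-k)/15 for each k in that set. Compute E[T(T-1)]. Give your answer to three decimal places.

E[T(T-1)] = Σ t(t-1)·P(T=t)
 = 6·8/15 + 12·4/15 + 20·2/15 + 30·1/15
 = 16/5 + 16/5 + 8/3 + 2
 = 166/15

11.067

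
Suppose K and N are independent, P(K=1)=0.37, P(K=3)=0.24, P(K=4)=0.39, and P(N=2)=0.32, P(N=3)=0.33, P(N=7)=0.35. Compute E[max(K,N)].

4.5351

E[max(K,N)] = Σ_k Σ_n max(k,n) · P(K=k)P(N=n)
 = 2·0.1184 + 3·0.1221 + 7·0.1295 + 3·0.0768 + 3·0.0792 + 7·0.084 + 4·0.1248 + 4·0.1287 + 7·0.1365
 = 0.2368 + 0.3663 + 0.9065 + 0.2304 + 0.2376 + 0.588 + 0.4992 + 0.5148 + 0.9555
 = 4.5351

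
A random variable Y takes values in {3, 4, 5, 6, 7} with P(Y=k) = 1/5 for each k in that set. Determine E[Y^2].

27

E[Y^2] = Σ y^2·P(Y=y)
 = 9·1/5 + 16·1/5 + 25·1/5 + 36·1/5 + 49·1/5
 = 9/5 + 16/5 + 5 + 36/5 + 49/5
 = 27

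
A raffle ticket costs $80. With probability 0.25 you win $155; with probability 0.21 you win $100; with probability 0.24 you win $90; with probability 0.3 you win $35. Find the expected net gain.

11.85

E[payout] = 155·0.25 + 100·0.21 + 90·0.24 + 35·0.3
 = 38.75 + 21 + 21.6 + 10.5
 = 91.85
Net = 91.85 - 80 = 11.85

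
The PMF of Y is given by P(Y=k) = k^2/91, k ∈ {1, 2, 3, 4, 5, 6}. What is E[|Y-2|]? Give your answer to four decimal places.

2.8681

E[|Y-2|] = Σ |y-2|·P(Y=y)
 = 1·1/91 + 0·4/91 + 1·9/91 + 2·16/91 + 3·25/91 + 4·36/91
 = 1/91 + 0 + 9/91 + 32/91 + 75/91 + 144/91
 = 261/91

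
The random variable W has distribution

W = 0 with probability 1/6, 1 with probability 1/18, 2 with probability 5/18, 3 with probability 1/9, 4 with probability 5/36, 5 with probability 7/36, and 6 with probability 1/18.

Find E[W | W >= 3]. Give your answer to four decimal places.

4.3889

P(W >= 3) = 1/9 + 5/36 + 7/36 + 1/18 = 1/2.
E[W | W >= 3] = [3·1/9 + 4·5/36 + 5·7/36 + 6·1/18] / (1/2)
 = 79/36 / (1/2)
 = 79/18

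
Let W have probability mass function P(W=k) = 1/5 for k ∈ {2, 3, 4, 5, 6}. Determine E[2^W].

24.8

E[2^W] = Σ 2^w·P(W=w)
 = 4·1/5 + 8·1/5 + 16·1/5 + 32·1/5 + 64·1/5
 = 4/5 + 8/5 + 16/5 + 32/5 + 64/5
 = 124/5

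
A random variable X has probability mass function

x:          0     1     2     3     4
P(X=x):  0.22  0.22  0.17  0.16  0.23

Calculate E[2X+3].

6.92

E[2X+3] = Σ (2x+3)·P(X=x)
 = 3·0.22 + 5·0.22 + 7·0.17 + 9·0.16 + 11·0.23
 = 0.66 + 1.1 + 1.19 + 1.44 + 2.53
 = 6.92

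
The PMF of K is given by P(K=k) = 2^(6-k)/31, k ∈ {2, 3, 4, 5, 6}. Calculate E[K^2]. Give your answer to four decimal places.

9.2258

E[K^2] = Σ k^2·P(K=k)
 = 4·16/31 + 9·8/31 + 16·4/31 + 25·2/31 + 36·1/31
 = 64/31 + 72/31 + 64/31 + 50/31 + 36/31
 = 286/31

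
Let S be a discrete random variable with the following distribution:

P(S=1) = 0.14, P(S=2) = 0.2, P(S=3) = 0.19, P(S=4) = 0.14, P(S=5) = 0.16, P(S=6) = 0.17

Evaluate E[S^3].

E[S^3] = Σ s^3·P(S=s)
 = 1·0.14 + 8·0.2 + 27·0.19 + 64·0.14 + 125·0.16 + 216·0.17
 = 0.14 + 1.6 + 5.13 + 8.96 + 20 + 36.72
 = 72.55

72.55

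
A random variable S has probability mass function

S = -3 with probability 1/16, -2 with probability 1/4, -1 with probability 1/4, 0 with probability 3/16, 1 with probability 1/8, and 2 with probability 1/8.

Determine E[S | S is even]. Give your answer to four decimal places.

-0.4444

P(S is even) = 1/4 + 3/16 + 1/8 = 9/16.
E[S | S is even] = [(-2)·1/4 + 0·3/16 + 2·1/8] / (9/16)
 = -1/4 / (9/16)
 = -4/9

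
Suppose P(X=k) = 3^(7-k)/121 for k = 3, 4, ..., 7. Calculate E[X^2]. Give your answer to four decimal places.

12.7521

E[X^2] = Σ x^2·P(X=x)
 = 9·81/121 + 16·27/121 + 25·9/121 + 36·3/121 + 49·1/121
 = 729/121 + 432/121 + 225/121 + 108/121 + 49/121
 = 1543/121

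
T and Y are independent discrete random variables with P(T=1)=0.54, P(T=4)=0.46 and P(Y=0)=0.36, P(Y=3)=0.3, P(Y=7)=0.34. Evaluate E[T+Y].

E[T+Y] = Σ_t Σ_y (t+y) · P(T=t)P(Y=y)
 = 1·0.1944 + 4·0.162 + 8·0.1836 + 4·0.1656 + 7·0.138 + 11·0.1564
 = 0.1944 + 0.648 + 1.4688 + 0.6624 + 0.966 + 1.7204
 = 5.66

5.66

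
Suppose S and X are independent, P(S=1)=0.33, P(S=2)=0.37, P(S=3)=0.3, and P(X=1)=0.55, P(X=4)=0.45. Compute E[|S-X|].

E[|S-X|] = Σ_s Σ_x |s-x| · P(S=s)P(X=x)
 = 0·0.1815 + 3·0.1485 + 1·0.2035 + 2·0.1665 + 2·0.165 + 1·0.135
 = 0 + 0.4455 + 0.2035 + 0.333 + 0.33 + 0.135
 = 1.447

1.447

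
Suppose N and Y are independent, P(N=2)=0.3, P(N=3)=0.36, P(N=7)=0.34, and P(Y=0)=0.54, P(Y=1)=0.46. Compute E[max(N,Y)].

E[max(N,Y)] = Σ_n Σ_y max(n,y) · P(N=n)P(Y=y)
 = 2·0.162 + 2·0.138 + 3·0.1944 + 3·0.1656 + 7·0.1836 + 7·0.1564
 = 0.324 + 0.276 + 0.5832 + 0.4968 + 1.2852 + 1.0948
 = 4.06

4.06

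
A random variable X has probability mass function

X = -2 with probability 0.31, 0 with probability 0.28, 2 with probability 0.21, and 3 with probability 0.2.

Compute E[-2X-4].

E[-2X-4] = Σ (-2x-4)·P(X=x)
 = 0·0.31 + (-4)·0.28 + (-8)·0.21 + (-10)·0.2
 = 0 + (-1.12) + (-1.68) + (-2)
 = -4.8

-4.8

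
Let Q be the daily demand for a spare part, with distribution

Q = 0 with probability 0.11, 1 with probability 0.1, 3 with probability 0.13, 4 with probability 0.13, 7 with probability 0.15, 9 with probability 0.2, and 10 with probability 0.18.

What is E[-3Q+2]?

E[-3Q+2] = Σ (-3q+2)·P(Q=q)
 = 2·0.11 + (-1)·0.1 + (-7)·0.13 + (-10)·0.13 + (-19)·0.15 + (-25)·0.2 + (-28)·0.18
 = 0.22 + (-0.1) + (-0.91) + (-1.3) + (-2.85) + (-5) + (-5.04)
 = -14.98

-14.98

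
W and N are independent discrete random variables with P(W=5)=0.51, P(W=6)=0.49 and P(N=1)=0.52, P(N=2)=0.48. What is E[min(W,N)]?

E[min(W,N)] = Σ_w Σ_n min(w,n) · P(W=w)P(N=n)
 = 1·0.2652 + 2·0.2448 + 1·0.2548 + 2·0.2352
 = 0.2652 + 0.4896 + 0.2548 + 0.4704
 = 1.48

1.48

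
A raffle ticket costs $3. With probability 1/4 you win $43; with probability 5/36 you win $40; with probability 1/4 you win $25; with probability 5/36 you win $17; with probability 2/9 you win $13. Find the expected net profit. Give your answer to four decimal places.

24.8056

E[payout] = 43·1/4 + 40·5/36 + 25·1/4 + 17·5/36 + 13·2/9
 = 43/4 + 50/9 + 25/4 + 85/36 + 26/9
 = 1001/36
Net = 1001/36 - 3 = 893/36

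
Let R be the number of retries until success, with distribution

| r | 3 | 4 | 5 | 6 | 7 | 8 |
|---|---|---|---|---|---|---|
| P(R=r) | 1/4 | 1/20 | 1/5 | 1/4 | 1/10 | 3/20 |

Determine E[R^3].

200.05

E[R^3] = Σ r^3·P(R=r)
 = 27·1/4 + 64·1/20 + 125·1/5 + 216·1/4 + 343·1/10 + 512·3/20
 = 27/4 + 16/5 + 25 + 54 + 343/10 + 384/5
 = 4001/20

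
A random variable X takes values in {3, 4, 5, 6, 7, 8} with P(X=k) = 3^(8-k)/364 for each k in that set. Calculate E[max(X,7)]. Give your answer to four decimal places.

7.0027

E[max(X,7)] = Σ max(x,7)·P(X=x)
 = 7·243/364 + 7·81/364 + 7·27/364 + 7·9/364 + 7·3/364 + 8·1/364
 = 243/52 + 81/52 + 27/52 + 9/52 + 3/52 + 2/91
 = 2549/364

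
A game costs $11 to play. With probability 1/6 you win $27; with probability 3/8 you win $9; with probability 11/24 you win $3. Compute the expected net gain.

E[payout] = 27·1/6 + 9·3/8 + 3·11/24
 = 9/2 + 27/8 + 11/8
 = 37/4
Net = 37/4 - 11 = -7/4

-1.75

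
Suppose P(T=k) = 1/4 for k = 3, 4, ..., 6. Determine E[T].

4.5

E[T] = Σ t·P(T=t)
 = 3·1/4 + 4·1/4 + 5·1/4 + 6·1/4
 = 3/4 + 1 + 5/4 + 3/2
 = 9/2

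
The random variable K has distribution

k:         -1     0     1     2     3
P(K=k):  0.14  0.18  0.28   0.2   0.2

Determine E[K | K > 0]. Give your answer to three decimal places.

P(K > 0) = 0.28 + 0.2 + 0.2 = 0.68.
E[K | K > 0] = [1·0.28 + 2·0.2 + 3·0.2] / 0.68
 = 1.28 / 0.68
 = 32/17

1.882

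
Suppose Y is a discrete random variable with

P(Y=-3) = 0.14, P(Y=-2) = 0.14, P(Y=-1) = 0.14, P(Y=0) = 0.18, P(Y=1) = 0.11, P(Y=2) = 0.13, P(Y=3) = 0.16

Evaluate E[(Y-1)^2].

5.01

E[(Y-1)^2] = Σ (y-1)^2·P(Y=y)
 = 16·0.14 + 9·0.14 + 4·0.14 + 1·0.18 + 0·0.11 + 1·0.13 + 4·0.16
 = 2.24 + 1.26 + 0.56 + 0.18 + 0 + 0.13 + 0.64
 = 5.01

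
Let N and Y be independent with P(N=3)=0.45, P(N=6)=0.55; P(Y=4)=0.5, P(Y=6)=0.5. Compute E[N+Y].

E[N+Y] = Σ_n Σ_y (n+y) · P(N=n)P(Y=y)
 = 7·0.225 + 9·0.225 + 10·0.275 + 12·0.275
 = 1.575 + 2.025 + 2.75 + 3.3
 = 9.65

9.65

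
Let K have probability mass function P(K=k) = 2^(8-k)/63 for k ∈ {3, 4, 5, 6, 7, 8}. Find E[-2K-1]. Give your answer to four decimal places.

E[-2K-1] = Σ (-2k-1)·P(K=k)
 = (-7)·32/63 + (-9)·16/63 + (-11)·8/63 + (-13)·4/63 + (-15)·2/63 + (-17)·1/63
 = (-32/9) + (-16/7) + (-88/63) + (-52/63) + (-10/21) + (-17/63)
 = -185/21

-8.8095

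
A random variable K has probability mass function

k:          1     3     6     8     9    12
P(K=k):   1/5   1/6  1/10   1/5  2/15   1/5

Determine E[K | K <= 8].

4.35

P(K <= 8) = 1/5 + 1/6 + 1/10 + 1/5 = 2/3.
E[K | K <= 8] = [1·1/5 + 3·1/6 + 6·1/10 + 8·1/5] / (2/3)
 = 29/10 / (2/3)
 = 87/20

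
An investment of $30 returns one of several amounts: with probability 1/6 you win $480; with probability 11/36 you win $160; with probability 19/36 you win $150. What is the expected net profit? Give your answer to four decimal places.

178.0556

E[payout] = 480·1/6 + 160·11/36 + 150·19/36
 = 80 + 440/9 + 475/6
 = 3745/18
Net = 3745/18 - 30 = 3205/18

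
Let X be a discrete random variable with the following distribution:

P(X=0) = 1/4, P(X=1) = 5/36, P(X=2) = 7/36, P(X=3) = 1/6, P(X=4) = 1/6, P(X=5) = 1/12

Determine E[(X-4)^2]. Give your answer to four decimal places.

6.2778

E[(X-4)^2] = Σ (x-4)^2·P(X=x)
 = 16·1/4 + 9·5/36 + 4·7/36 + 1·1/6 + 0·1/6 + 1·1/12
 = 4 + 5/4 + 7/9 + 1/6 + 0 + 1/12
 = 113/18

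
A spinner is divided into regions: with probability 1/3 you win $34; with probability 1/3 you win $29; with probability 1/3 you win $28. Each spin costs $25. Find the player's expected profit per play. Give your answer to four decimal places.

5.3333

E[payout] = 34·1/3 + 29·1/3 + 28·1/3
 = 34/3 + 29/3 + 28/3
 = 91/3
Net = 91/3 - 25 = 16/3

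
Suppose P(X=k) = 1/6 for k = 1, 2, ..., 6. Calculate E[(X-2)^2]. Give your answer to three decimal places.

E[(X-2)^2] = Σ (x-2)^2·P(X=x)
 = 1·1/6 + 0·1/6 + 1·1/6 + 4·1/6 + 9·1/6 + 16·1/6
 = 1/6 + 0 + 1/6 + 2/3 + 3/2 + 8/3
 = 31/6

5.167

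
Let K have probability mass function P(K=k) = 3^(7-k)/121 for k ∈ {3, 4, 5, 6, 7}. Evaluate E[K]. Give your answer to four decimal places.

E[K] = Σ k·P(K=k)
 = 3·81/121 + 4·27/121 + 5·9/121 + 6·3/121 + 7·1/121
 = 243/121 + 108/121 + 45/121 + 18/121 + 7/121
 = 421/121

3.4793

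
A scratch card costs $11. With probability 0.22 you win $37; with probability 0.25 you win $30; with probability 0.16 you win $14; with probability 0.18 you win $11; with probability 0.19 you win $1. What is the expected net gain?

9.05

E[payout] = 37·0.22 + 30·0.25 + 14·0.16 + 11·0.18 + 1·0.19
 = 8.14 + 7.5 + 2.24 + 1.98 + 0.19
 = 20.05
Net = 20.05 - 11 = 9.05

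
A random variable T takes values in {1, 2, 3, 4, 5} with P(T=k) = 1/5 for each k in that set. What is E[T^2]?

11

E[T^2] = Σ t^2·P(T=t)
 = 1·1/5 + 4·1/5 + 9·1/5 + 16·1/5 + 25·1/5
 = 1/5 + 4/5 + 9/5 + 16/5 + 5
 = 11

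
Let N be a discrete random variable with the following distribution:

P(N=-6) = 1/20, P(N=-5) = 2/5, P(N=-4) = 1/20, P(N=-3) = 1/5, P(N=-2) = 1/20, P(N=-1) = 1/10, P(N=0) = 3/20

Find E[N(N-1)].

E[N(N-1)] = Σ n(n-1)·P(N=n)
 = 42·1/20 + 30·2/5 + 20·1/20 + 12·1/5 + 6·1/20 + 2·1/10 + 0·3/20
 = 21/10 + 12 + 1 + 12/5 + 3/10 + 1/5 + 0
 = 18

18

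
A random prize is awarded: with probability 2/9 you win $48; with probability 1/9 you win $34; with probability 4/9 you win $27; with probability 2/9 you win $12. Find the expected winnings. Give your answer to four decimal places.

29.1111

E[payout] = 48·2/9 + 34·1/9 + 27·4/9 + 12·2/9
 = 32/3 + 34/9 + 12 + 8/3
 = 262/9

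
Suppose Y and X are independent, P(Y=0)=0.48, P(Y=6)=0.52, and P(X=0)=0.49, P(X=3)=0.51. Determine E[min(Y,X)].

E[min(Y,X)] = Σ_y Σ_x min(y,x) · P(Y=y)P(X=x)
 = 0·0.2352 + 0·0.2448 + 0·0.2548 + 3·0.2652
 = 0 + 0 + 0 + 0.7956
 = 0.7956

0.7956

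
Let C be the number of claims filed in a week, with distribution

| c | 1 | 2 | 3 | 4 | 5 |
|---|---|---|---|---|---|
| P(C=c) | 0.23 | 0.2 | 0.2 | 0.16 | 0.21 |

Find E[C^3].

E[C^3] = Σ c^3·P(C=c)
 = 1·0.23 + 8·0.2 + 27·0.2 + 64·0.16 + 125·0.21
 = 0.23 + 1.6 + 5.4 + 10.24 + 26.25
 = 43.72

43.72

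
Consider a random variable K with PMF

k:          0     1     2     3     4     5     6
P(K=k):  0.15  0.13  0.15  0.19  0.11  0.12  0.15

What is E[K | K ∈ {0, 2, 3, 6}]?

P(K ∈ {0, 2, 3, 6}) = 0.15 + 0.15 + 0.19 + 0.15 = 0.64.
E[K | K ∈ {0, 2, 3, 6}] = [0·0.15 + 2·0.15 + 3·0.19 + 6·0.15] / 0.64
 = 1.77 / 0.64
 = 177/64

2.765625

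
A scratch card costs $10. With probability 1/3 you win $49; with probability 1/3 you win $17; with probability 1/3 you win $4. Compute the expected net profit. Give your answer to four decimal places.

E[payout] = 49·1/3 + 17·1/3 + 4·1/3
 = 49/3 + 17/3 + 4/3
 = 70/3
Net = 70/3 - 10 = 40/3

13.3333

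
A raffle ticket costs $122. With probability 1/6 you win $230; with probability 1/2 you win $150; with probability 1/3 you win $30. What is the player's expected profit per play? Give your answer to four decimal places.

1.3333

E[payout] = 230·1/6 + 150·1/2 + 30·1/3
 = 115/3 + 75 + 10
 = 370/3
Net = 370/3 - 122 = 4/3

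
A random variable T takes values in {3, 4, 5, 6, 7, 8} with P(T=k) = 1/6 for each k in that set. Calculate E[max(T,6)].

6.5

E[max(T,6)] = Σ max(t,6)·P(T=t)
 = 6·1/6 + 6·1/6 + 6·1/6 + 6·1/6 + 7·1/6 + 8·1/6
 = 1 + 1 + 1 + 1 + 7/6 + 4/3
 = 13/2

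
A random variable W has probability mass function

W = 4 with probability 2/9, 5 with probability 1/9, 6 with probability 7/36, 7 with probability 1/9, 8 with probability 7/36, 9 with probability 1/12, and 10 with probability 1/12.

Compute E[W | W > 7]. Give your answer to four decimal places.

P(W > 7) = 7/36 + 1/12 + 1/12 = 13/36.
E[W | W > 7] = [8·7/36 + 9·1/12 + 10·1/12] / (13/36)
 = 113/36 / (13/36)
 = 113/13

8.6923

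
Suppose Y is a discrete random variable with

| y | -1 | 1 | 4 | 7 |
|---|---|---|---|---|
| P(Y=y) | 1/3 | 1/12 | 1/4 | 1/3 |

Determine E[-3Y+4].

-5.25

E[-3Y+4] = Σ (-3y+4)·P(Y=y)
 = 7·1/3 + 1·1/12 + (-8)·1/4 + (-17)·1/3
 = 7/3 + 1/12 + (-2) + (-17/3)
 = -21/4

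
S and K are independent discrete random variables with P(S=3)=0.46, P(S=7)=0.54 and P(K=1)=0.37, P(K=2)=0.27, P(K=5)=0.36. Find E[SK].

13.9836

E[SK] = Σ_s Σ_k sk · P(S=s)P(K=k)
 = 3·0.1702 + 6·0.1242 + 15·0.1656 + 7·0.1998 + 14·0.1458 + 35·0.1944
 = 0.5106 + 0.7452 + 2.484 + 1.3986 + 2.0412 + 6.804
 = 13.9836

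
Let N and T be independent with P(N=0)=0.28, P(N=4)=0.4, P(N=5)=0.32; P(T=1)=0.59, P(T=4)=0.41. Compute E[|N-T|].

E[|N-T|] = Σ_n Σ_t |n-t| · P(N=n)P(T=t)
 = 1·0.1652 + 4·0.1148 + 3·0.236 + 0·0.164 + 4·0.1888 + 1·0.1312
 = 0.1652 + 0.4592 + 0.708 + 0 + 0.7552 + 0.1312
 = 2.2188

2.2188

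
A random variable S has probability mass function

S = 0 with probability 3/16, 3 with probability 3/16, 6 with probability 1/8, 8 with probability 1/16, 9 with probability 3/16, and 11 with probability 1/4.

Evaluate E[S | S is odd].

8

P(S is odd) = 3/16 + 3/16 + 1/4 = 5/8.
E[S | S is odd] = [3·3/16 + 9·3/16 + 11·1/4] / (5/8)
 = 5 / (5/8)
 = 8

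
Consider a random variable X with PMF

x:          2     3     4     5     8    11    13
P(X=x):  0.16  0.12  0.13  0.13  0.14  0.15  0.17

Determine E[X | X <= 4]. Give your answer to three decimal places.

P(X <= 4) = 0.16 + 0.12 + 0.13 = 0.41.
E[X | X <= 4] = [2·0.16 + 3·0.12 + 4·0.13] / 0.41
 = 1.2 / 0.41
 = 120/41

2.927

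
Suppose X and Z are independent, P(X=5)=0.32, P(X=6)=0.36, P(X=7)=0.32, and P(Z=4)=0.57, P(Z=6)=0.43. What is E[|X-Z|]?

E[|X-Z|] = Σ_x Σ_z |x-z| · P(X=x)P(Z=z)
 = 1·0.1824 + 1·0.1376 + 2·0.2052 + 0·0.1548 + 3·0.1824 + 1·0.1376
 = 0.1824 + 0.1376 + 0.4104 + 0 + 0.5472 + 0.1376
 = 1.4152

1.4152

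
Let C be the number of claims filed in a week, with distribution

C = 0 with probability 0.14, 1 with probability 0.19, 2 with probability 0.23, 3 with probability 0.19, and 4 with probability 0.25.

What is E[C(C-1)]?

E[C(C-1)] = Σ c(c-1)·P(C=c)
 = 0·0.14 + 0·0.19 + 2·0.23 + 6·0.19 + 12·0.25
 = 0 + 0 + 0.46 + 1.14 + 3
 = 4.6

4.6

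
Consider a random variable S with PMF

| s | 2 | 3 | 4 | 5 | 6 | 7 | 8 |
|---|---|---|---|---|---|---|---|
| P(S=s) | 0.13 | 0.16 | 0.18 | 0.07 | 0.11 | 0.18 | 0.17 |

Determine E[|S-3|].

E[|S-3|] = Σ |s-3|·P(S=s)
 = 1·0.13 + 0·0.16 + 1·0.18 + 2·0.07 + 3·0.11 + 4·0.18 + 5·0.17
 = 0.13 + 0 + 0.18 + 0.14 + 0.33 + 0.72 + 0.85
 = 2.35

2.35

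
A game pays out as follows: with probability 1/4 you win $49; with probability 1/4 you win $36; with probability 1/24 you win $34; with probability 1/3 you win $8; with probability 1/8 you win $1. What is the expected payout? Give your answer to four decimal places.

25.4583

E[payout] = 49·1/4 + 36·1/4 + 34·1/24 + 8·1/3 + 1·1/8
 = 49/4 + 9 + 17/12 + 8/3 + 1/8
 = 611/24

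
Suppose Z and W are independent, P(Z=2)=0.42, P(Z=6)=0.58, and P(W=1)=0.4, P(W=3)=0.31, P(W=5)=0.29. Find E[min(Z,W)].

E[min(Z,W)] = Σ_z Σ_w min(z,w) · P(Z=z)P(W=w)
 = 1·0.168 + 2·0.1302 + 2·0.1218 + 1·0.232 + 3·0.1798 + 5·0.1682
 = 0.168 + 0.2604 + 0.2436 + 0.232 + 0.5394 + 0.841
 = 2.2844

2.2844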